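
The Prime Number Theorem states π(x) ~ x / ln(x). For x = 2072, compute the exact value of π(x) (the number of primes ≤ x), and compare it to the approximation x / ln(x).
π(2072) = 312;  x/ln(x) ≈ 271.34;  relative error ≈ 13.03%.

Directly count primes up to 2072: π(2072) = 312. The PNT approximation gives 2072/ln(2072) ≈ 2072/7.63627 ≈ 271.34. Relative error (π(x) − x/ln(x)) / π(x) ≈ 13.03%; the approximation is known to undercount slightly (Li(x) is a better estimate).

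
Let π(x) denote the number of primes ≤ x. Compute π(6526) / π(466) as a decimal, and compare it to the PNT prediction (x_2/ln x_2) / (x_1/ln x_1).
π(6526)/π(466) = 843/90 ≈ 9.3667;  PNT prediction ≈ 9.7962.

π(466) = 90 and π(6526) = 843, so π(6526)/π(466) ≈ 9.3667. The PNT-predicted ratio is (6526/ln(6526)) / (466/ln(466)) ≈ 9.7962. The two agree to within a few percent, as expected.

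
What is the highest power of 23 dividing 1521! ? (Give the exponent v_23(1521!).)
v_23(1521!) = 68

Legendre's formula: v_p(n!) = Σ_{k ≥ 1} ⌊n / p^k⌋. For p = 23, n = 1521, the terms are:
  ⌊1521/23^1⌋ = ⌊1521/23⌋ = 66
  ⌊1521/23^2⌋ = ⌊1521/529⌋ = 2
(the next term ⌊1521/23^3⌋ = 0, terminating the sum). Summing: v_23(1521!) = 66 + 2 = 68.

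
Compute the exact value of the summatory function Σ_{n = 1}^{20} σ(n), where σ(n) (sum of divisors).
Σ_{n ≤ 20} σ(n) = 339

Compute σ(n) for each 1 ≤ n ≤ 20: σ(1) = 1, σ(2) = 3, σ(3) = 4, σ(4) = 7, σ(5) = 6, σ(6) = 12, σ(7) = 8, σ(8) = 15, σ(9) = 13, σ(10) = 18, σ(11) = 12, σ(12) = 28, σ(13) = 14, σ(14) = 24, σ(15) = 24, σ(16) = 31, σ(17) = 18, σ(18) = 39, σ(19) = 20, σ(20) = 42. Summing all 20 values: 339. (Average order: Σ_{n ≤ x} σ(n) ~ (π²/12) x². For x = 20, (π²/12)·20² ≈ 328.99.)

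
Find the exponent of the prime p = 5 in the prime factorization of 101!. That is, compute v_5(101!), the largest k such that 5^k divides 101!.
v_5(101!) = 24

Legendre's formula: v_p(n!) = Σ_{k ≥ 1} ⌊n / p^k⌋. For p = 5, n = 101, the terms are:
  ⌊101/5^1⌋ = ⌊101/5⌋ = 20
  ⌊101/5^2⌋ = ⌊101/25⌋ = 4
(the next term ⌊101/5^3⌋ = 0, terminating the sum). Summing: v_5(101!) = 20 + 4 = 24.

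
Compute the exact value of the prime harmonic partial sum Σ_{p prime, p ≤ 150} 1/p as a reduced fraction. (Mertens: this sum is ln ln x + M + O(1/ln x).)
Σ 1/p = 2815015614437565820654021455954100101477639621972021569177/1492182350939279320058875736615841068547583863326864530410

π(150) = 35, so the primes ≤ 150 are [2, 3, 5, 7, 11, 13, 17, 19, 23, 29, 31, 37, 41, 43, 47, 53, 59, 61, 67, 71, 73, 79, 83, 89, 97, 101, 103, 107, 109, 113, 127, 131, 137, 139, 149]. Summing 1/p over these primes: 2815015614437565820654021455954100101477639621972021569177/1492182350939279320058875736615841068547583863326864530410 ≈ 1.8865. Mertens estimate ln ln(150) + 0.2615 ≈ 1.8731.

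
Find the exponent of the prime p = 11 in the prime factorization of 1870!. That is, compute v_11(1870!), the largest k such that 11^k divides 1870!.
v_11(1870!) = 186

Legendre's formula: v_p(n!) = Σ_{k ≥ 1} ⌊n / p^k⌋. For p = 11, n = 1870, the terms are:
  ⌊1870/11^1⌋ = ⌊1870/11⌋ = 170
  ⌊1870/11^2⌋ = ⌊1870/121⌋ = 15
  ⌊1870/11^3⌋ = ⌊1870/1331⌋ = 1
(the next term ⌊1870/11^4⌋ = 0, terminating the sum). Summing: v_11(1870!) = 170 + 15 + 1 = 186.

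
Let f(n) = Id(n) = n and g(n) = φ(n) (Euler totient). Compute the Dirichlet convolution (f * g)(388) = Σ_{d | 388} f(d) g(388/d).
(Id * φ)(388) = 1544

Divisors of 388: [1, 2, 4, 97, 194, 388]. For each d | 388:
  d = 1: Id(1) · φ(388/1) = 1 · 192 = 192
  d = 2: Id(2) · φ(388/2) = 2 · 96 = 192
  d = 4: Id(4) · φ(388/4) = 4 · 96 = 384
  d = 97: Id(97) · φ(388/97) = 97 · 2 = 194
  d = 194: Id(194) · φ(388/194) = 194 · 1 = 194
  d = 388: Id(388) · φ(388/388) = 388 · 1 = 388
Summing: (Id * φ)(388) = 192 + 192 + 384 + 194 + 194 + 388 = 1544.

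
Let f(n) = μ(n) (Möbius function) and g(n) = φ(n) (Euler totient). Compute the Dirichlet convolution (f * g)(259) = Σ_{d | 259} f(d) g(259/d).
(μ * φ)(259) = 175

Divisors of 259: [1, 7, 37, 259]. For each d | 259:
  d = 1: μ(1) · φ(259/1) = 1 · 216 = 216
  d = 7: μ(7) · φ(259/7) = -1 · 36 = -36
  d = 37: μ(37) · φ(259/37) = -1 · 6 = -6
  d = 259: μ(259) · φ(259/259) = 1 · 1 = 1
Summing: (μ * φ)(259) = 216 + -36 + -6 + 1 = 175.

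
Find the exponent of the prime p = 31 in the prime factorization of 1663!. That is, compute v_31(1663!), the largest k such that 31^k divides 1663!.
v_31(1663!) = 54

Legendre's formula: v_p(n!) = Σ_{k ≥ 1} ⌊n / p^k⌋. For p = 31, n = 1663, the terms are:
  ⌊1663/31^1⌋ = ⌊1663/31⌋ = 53
  ⌊1663/31^2⌋ = ⌊1663/961⌋ = 1
(the next term ⌊1663/31^3⌋ = 0, terminating the sum). Summing: v_31(1663!) = 53 + 1 = 54.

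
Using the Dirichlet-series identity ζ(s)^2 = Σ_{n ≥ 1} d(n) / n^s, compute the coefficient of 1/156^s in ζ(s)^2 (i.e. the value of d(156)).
d(156) = 12

ζ(s)^2 = (Σ 1/m^s)(Σ 1/k^s). The coefficient of 1/n^s in the product is the number of ordered pairs (m, k) with mk = n, which equals d(n). For n = 156, divisors are [1, 2, 3, 4, 6, 12, 13, 26, 39, 52, 78, 156], so d(156) = 12.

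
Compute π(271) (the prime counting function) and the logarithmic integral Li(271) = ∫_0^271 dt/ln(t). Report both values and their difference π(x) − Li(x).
π(271) = 58;  Li(271) ≈ 63.20;  π(x) − Li(x) ≈ -5.20.

Direct count of primes ≤ 271 gives π(271) = 58. Numerical evaluation of the logarithmic integral gives Li(271) ≈ 63.20. The difference π(x) − Li(x) ≈ -5.20 is typically negative for small/moderate x (Li(x) overestimates), though Littlewood's theorem shows this sign changes infinitely often.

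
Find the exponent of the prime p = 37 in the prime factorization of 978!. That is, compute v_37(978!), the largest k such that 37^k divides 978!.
v_37(978!) = 26

Legendre's formula: v_p(n!) = Σ_{k ≥ 1} ⌊n / p^k⌋. For p = 37, n = 978, the terms are:
  ⌊978/37^1⌋ = ⌊978/37⌋ = 26
(the next term ⌊978/37^2⌋ = 0, terminating the sum). Summing: v_37(978!) = 26 = 26.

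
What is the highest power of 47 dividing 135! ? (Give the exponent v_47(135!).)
v_47(135!) = 2

Legendre's formula: v_p(n!) = Σ_{k ≥ 1} ⌊n / p^k⌋. For p = 47, n = 135, the terms are:
  ⌊135/47^1⌋ = ⌊135/47⌋ = 2
(the next term ⌊135/47^2⌋ = 0, terminating the sum). Summing: v_47(135!) = 2 = 2.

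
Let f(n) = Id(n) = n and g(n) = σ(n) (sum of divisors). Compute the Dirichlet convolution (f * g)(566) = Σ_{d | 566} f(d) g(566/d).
(Id * σ)(566) = 2835

Divisors of 566: [1, 2, 283, 566]. For each d | 566:
  d = 1: Id(1) · σ(566/1) = 1 · 852 = 852
  d = 2: Id(2) · σ(566/2) = 2 · 284 = 568
  d = 283: Id(283) · σ(566/283) = 283 · 3 = 849
  d = 566: Id(566) · σ(566/566) = 566 · 1 = 566
Summing: (Id * σ)(566) = 852 + 568 + 849 + 566 = 2835.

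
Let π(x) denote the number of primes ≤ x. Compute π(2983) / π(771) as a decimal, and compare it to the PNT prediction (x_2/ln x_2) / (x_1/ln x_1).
π(2983)/π(771) = 429/136 ≈ 3.1544;  PNT prediction ≈ 3.2147.

π(771) = 136 and π(2983) = 429, so π(2983)/π(771) ≈ 3.1544. The PNT-predicted ratio is (2983/ln(2983)) / (771/ln(771)) ≈ 3.2147. The two agree to within a few percent, as expected.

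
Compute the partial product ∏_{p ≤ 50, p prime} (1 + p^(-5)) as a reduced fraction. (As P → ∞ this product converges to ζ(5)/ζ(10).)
∏ = 77350420258916008694441522216355088445733760320747817275637792505856/74669957780522328018216335873020857442299719217280893302140029444835

The primes p ≤ 50 are [2, 3, 5, 7, 11, 13, 17, 19, 23, 29, 31, 37, 41, 43, 47]. For each, (1 + 1/p^5) = (p^5 + 1)/p^5. Multiplying these fractions over p ∈ [2, 3, 5, 7, 11, 13, 17, 19, 23, 29, 31, 37, 41, 43, 47] gives 77350420258916008694441522216355088445733760320747817275637792505856/74669957780522328018216335873020857442299719217280893302140029444835. (In the limit P → ∞ this tends to ζ(5)/ζ(10).)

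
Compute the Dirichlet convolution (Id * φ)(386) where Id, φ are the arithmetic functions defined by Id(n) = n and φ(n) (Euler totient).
(Id * φ)(386) = 1155

Divisors of 386: [1, 2, 193, 386]. For each d | 386:
  d = 1: Id(1) · φ(386/1) = 1 · 192 = 192
  d = 2: Id(2) · φ(386/2) = 2 · 192 = 384
  d = 193: Id(193) · φ(386/193) = 193 · 1 = 193
  d = 386: Id(386) · φ(386/386) = 386 · 1 = 386
Summing: (Id * φ)(386) = 192 + 384 + 193 + 386 = 1155.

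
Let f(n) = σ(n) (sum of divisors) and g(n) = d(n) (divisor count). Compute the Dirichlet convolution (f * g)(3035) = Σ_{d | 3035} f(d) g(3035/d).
(σ * d)(3035) = 4880

Divisors of 3035: [1, 5, 607, 3035]. For each d | 3035:
  d = 1: σ(1) · d(3035/1) = 1 · 4 = 4
  d = 5: σ(5) · d(3035/5) = 6 · 2 = 12
  d = 607: σ(607) · d(3035/607) = 608 · 2 = 1216
  d = 3035: σ(3035) · d(3035/3035) = 3648 · 1 = 3648
Summing: (σ * d)(3035) = 4 + 12 + 1216 + 3648 = 4880.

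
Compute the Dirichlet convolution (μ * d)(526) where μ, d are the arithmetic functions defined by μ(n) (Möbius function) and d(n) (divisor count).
(μ * d)(526) = 1

Divisors of 526: [1, 2, 263, 526]. For each d | 526:
  d = 1: μ(1) · d(526/1) = 1 · 4 = 4
  d = 2: μ(2) · d(526/2) = -1 · 2 = -2
  d = 263: μ(263) · d(526/263) = -1 · 2 = -2
  d = 526: μ(526) · d(526/526) = 1 · 1 = 1
Summing: (μ * d)(526) = 4 + -2 + -2 + 1 = 1.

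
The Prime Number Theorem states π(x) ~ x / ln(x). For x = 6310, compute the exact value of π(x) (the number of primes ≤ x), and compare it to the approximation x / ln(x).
π(6310) = 820;  x/ln(x) ≈ 721.15;  relative error ≈ 12.05%.

Directly count primes up to 6310: π(6310) = 820. The PNT approximation gives 6310/ln(6310) ≈ 6310/8.74989 ≈ 721.15. Relative error (π(x) − x/ln(x)) / π(x) ≈ 12.05%; the approximation is known to undercount slightly (Li(x) is a better estimate).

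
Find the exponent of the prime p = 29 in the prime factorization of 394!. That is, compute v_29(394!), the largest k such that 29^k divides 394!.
v_29(394!) = 13

Legendre's formula: v_p(n!) = Σ_{k ≥ 1} ⌊n / p^k⌋. For p = 29, n = 394, the terms are:
  ⌊394/29^1⌋ = ⌊394/29⌋ = 13
(the next term ⌊394/29^2⌋ = 0, terminating the sum). Summing: v_29(394!) = 13 = 13.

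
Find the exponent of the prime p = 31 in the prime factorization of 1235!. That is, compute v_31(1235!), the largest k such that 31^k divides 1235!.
v_31(1235!) = 40

Legendre's formula: v_p(n!) = Σ_{k ≥ 1} ⌊n / p^k⌋. For p = 31, n = 1235, the terms are:
  ⌊1235/31^1⌋ = ⌊1235/31⌋ = 39
  ⌊1235/31^2⌋ = ⌊1235/961⌋ = 1
(the next term ⌊1235/31^3⌋ = 0, terminating the sum). Summing: v_31(1235!) = 39 + 1 = 40.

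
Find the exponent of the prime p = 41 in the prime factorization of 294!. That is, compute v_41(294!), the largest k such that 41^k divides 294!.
v_41(294!) = 7

Legendre's formula: v_p(n!) = Σ_{k ≥ 1} ⌊n / p^k⌋. For p = 41, n = 294, the terms are:
  ⌊294/41^1⌋ = ⌊294/41⌋ = 7
(the next term ⌊294/41^2⌋ = 0, terminating the sum). Summing: v_41(294!) = 7 = 7.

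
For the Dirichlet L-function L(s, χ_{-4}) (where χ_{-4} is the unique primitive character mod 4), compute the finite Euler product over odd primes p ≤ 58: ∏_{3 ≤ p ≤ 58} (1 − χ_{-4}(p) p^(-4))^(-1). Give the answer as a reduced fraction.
∏ = 257364431333305770108011762895409938991497014556861335561/260241495905762991772533773778373936417391479107040051200

The odd primes p ≤ 58 are [3, 5, 7, 11, 13, 17, 19, 23, 29, 31, 37, 41, 43, 47, 53]. For each, χ(p) = 1 if p ≡ 1 mod 4, χ(p) = −1 if p ≡ 3 mod 4. Taking (1 − χ(p)/p^4)^(-1) = p^4/(p^4 − χ(p)): (1 − (-1)/3^4)^(-1) · (1 − (1)/5^4)^(-1) · (1 − (-1)/7^4)^(-1) · (1 − (-1)/11^4)^(-1) · (1 − (1)/13^4)^(-1) · (1 − (1)/17^4)^(-1) · (1 − (-1)/19^4)^(-1) · (1 − (-1)/23^4)^(-1) · (1 − (1)/29^4)^(-1) · (1 − (-1)/31^4)^(-1) · (1 − (1)/37^4)^(-1) · (1 − (1)/41^4)^(-1) · (1 − (-1)/43^4)^(-1) · (1 − (-1)/47^4)^(-1) · (1 − (1)/53^4)^(-1) = 257364431333305770108011762895409938991497014556861335561/260241495905762991772533773778373936417391479107040051200.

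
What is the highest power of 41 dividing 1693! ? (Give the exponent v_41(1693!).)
v_41(1693!) = 42

Legendre's formula: v_p(n!) = Σ_{k ≥ 1} ⌊n / p^k⌋. For p = 41, n = 1693, the terms are:
  ⌊1693/41^1⌋ = ⌊1693/41⌋ = 41
  ⌊1693/41^2⌋ = ⌊1693/1681⌋ = 1
(the next term ⌊1693/41^3⌋ = 0, terminating the sum). Summing: v_41(1693!) = 41 + 1 = 42.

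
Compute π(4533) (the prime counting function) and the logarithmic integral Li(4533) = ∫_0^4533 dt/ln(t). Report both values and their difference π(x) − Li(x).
π(4533) = 615;  Li(4533) ≈ 629.14;  π(x) − Li(x) ≈ -14.14.

Direct count of primes ≤ 4533 gives π(4533) = 615. Numerical evaluation of the logarithmic integral gives Li(4533) ≈ 629.14. The difference π(x) − Li(x) ≈ -14.14 is typically negative for small/moderate x (Li(x) overestimates), though Littlewood's theorem shows this sign changes infinitely often.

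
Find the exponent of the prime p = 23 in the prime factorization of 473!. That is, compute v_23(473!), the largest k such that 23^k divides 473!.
v_23(473!) = 20

Legendre's formula: v_p(n!) = Σ_{k ≥ 1} ⌊n / p^k⌋. For p = 23, n = 473, the terms are:
  ⌊473/23^1⌋ = ⌊473/23⌋ = 20
(the next term ⌊473/23^2⌋ = 0, terminating the sum). Summing: v_23(473!) = 20 = 20.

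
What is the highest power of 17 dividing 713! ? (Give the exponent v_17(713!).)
v_17(713!) = 43

Legendre's formula: v_p(n!) = Σ_{k ≥ 1} ⌊n / p^k⌋. For p = 17, n = 713, the terms are:
  ⌊713/17^1⌋ = ⌊713/17⌋ = 41
  ⌊713/17^2⌋ = ⌊713/289⌋ = 2
(the next term ⌊713/17^3⌋ = 0, terminating the sum). Summing: v_17(713!) = 41 + 2 = 43.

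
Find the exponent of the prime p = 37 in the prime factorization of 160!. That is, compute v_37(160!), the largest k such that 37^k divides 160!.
v_37(160!) = 4

Legendre's formula: v_p(n!) = Σ_{k ≥ 1} ⌊n / p^k⌋. For p = 37, n = 160, the terms are:
  ⌊160/37^1⌋ = ⌊160/37⌋ = 4
(the next term ⌊160/37^2⌋ = 0, terminating the sum). Summing: v_37(160!) = 4 = 4.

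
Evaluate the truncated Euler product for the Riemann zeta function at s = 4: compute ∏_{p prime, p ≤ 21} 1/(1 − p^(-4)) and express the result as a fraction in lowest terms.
∏ = 7064087752265346803/6526834216796160000

The primes p ≤ 21 are [2, 3, 5, 7, 11, 13, 17, 19]. For each prime, (1 − 1/p^4)^(-1) = p^4 / (p^4 − 1). The product is (1 − 1/2^4)^(-1), (1 − 1/3^4)^(-1), (1 − 1/5^4)^(-1), (1 − 1/7^4)^(-1), (1 − 1/11^4)^(-1), (1 − 1/13^4)^(-1), (1 − 1/17^4)^(-1), (1 − 1/19^4)^(-1) = ∏ p^4 / (p^4 − 1) = 7064087752265346803/6526834216796160000.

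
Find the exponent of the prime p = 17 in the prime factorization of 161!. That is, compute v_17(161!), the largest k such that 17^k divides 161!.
v_17(161!) = 9

Legendre's formula: v_p(n!) = Σ_{k ≥ 1} ⌊n / p^k⌋. For p = 17, n = 161, the terms are:
  ⌊161/17^1⌋ = ⌊161/17⌋ = 9
(the next term ⌊161/17^2⌋ = 0, terminating the sum). Summing: v_17(161!) = 9 = 9.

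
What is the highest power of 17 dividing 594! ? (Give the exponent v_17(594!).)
v_17(594!) = 36

Legendre's formula: v_p(n!) = Σ_{k ≥ 1} ⌊n / p^k⌋. For p = 17, n = 594, the terms are:
  ⌊594/17^1⌋ = ⌊594/17⌋ = 34
  ⌊594/17^2⌋ = ⌊594/289⌋ = 2
(the next term ⌊594/17^3⌋ = 0, terminating the sum). Summing: v_17(594!) = 34 + 2 = 36.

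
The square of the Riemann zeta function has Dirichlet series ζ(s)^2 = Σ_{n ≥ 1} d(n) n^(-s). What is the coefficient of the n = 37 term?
d(37) = 2

ζ(s)^2 = (Σ 1/m^s)(Σ 1/k^s). The coefficient of 1/n^s in the product is the number of ordered pairs (m, k) with mk = n, which equals d(n). For n = 37, divisors are [1, 37], so d(37) = 2.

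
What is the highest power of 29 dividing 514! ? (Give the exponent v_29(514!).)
v_29(514!) = 17

Legendre's formula: v_p(n!) = Σ_{k ≥ 1} ⌊n / p^k⌋. For p = 29, n = 514, the terms are:
  ⌊514/29^1⌋ = ⌊514/29⌋ = 17
(the next term ⌊514/29^2⌋ = 0, terminating the sum). Summing: v_29(514!) = 17 = 17.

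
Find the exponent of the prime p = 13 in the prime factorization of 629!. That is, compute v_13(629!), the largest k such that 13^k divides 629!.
v_13(629!) = 51

Legendre's formula: v_p(n!) = Σ_{k ≥ 1} ⌊n / p^k⌋. For p = 13, n = 629, the terms are:
  ⌊629/13^1⌋ = ⌊629/13⌋ = 48
  ⌊629/13^2⌋ = ⌊629/169⌋ = 3
(the next term ⌊629/13^3⌋ = 0, terminating the sum). Summing: v_13(629!) = 48 + 3 = 51.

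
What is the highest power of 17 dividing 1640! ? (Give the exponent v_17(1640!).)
v_17(1640!) = 101

Legendre's formula: v_p(n!) = Σ_{k ≥ 1} ⌊n / p^k⌋. For p = 17, n = 1640, the terms are:
  ⌊1640/17^1⌋ = ⌊1640/17⌋ = 96
  ⌊1640/17^2⌋ = ⌊1640/289⌋ = 5
(the next term ⌊1640/17^3⌋ = 0, terminating the sum). Summing: v_17(1640!) = 96 + 5 = 101.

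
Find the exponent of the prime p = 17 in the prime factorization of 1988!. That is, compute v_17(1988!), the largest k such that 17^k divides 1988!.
v_17(1988!) = 122

Legendre's formula: v_p(n!) = Σ_{k ≥ 1} ⌊n / p^k⌋. For p = 17, n = 1988, the terms are:
  ⌊1988/17^1⌋ = ⌊1988/17⌋ = 116
  ⌊1988/17^2⌋ = ⌊1988/289⌋ = 6
(the next term ⌊1988/17^3⌋ = 0, terminating the sum). Summing: v_17(1988!) = 116 + 6 = 122.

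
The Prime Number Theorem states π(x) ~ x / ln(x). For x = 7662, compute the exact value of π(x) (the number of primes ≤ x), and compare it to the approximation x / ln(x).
π(7662) = 971;  x/ln(x) ≈ 856.66;  relative error ≈ 11.78%.

Directly count primes up to 7662: π(7662) = 971. The PNT approximation gives 7662/ln(7662) ≈ 7662/8.94403 ≈ 856.66. Relative error (π(x) − x/ln(x)) / π(x) ≈ 11.78%; the approximation is known to undercount slightly (Li(x) is a better estimate).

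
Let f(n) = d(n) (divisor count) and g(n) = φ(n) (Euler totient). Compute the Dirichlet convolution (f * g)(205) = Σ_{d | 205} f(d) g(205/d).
(d * φ)(205) = 252

Divisors of 205: [1, 5, 41, 205]. For each d | 205:
  d = 1: d(1) · φ(205/1) = 1 · 160 = 160
  d = 5: d(5) · φ(205/5) = 2 · 40 = 80
  d = 41: d(41) · φ(205/41) = 2 · 4 = 8
  d = 205: d(205) · φ(205/205) = 4 · 1 = 4
Summing: (d * φ)(205) = 160 + 80 + 8 + 4 = 252.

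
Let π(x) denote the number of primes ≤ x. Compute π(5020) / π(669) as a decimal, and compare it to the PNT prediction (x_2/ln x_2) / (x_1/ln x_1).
π(5020)/π(669) = 672/121 ≈ 5.5537;  PNT prediction ≈ 5.7290.

π(669) = 121 and π(5020) = 672, so π(5020)/π(669) ≈ 5.5537. The PNT-predicted ratio is (5020/ln(5020)) / (669/ln(669)) ≈ 5.7290. The two agree to within a few percent, as expected.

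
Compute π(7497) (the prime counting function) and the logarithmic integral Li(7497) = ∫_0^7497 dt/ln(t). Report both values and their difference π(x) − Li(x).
π(7497) = 949;  Li(7497) ≈ 970.25;  π(x) − Li(x) ≈ -21.25.

Direct count of primes ≤ 7497 gives π(7497) = 949. Numerical evaluation of the logarithmic integral gives Li(7497) ≈ 970.25. The difference π(x) − Li(x) ≈ -21.25 is typically negative for small/moderate x (Li(x) overestimates), though Littlewood's theorem shows this sign changes infinitely often.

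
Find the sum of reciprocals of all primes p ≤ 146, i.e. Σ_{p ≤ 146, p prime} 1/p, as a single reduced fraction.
Σ 1/p = 18825509850919239131453102166593625244431364344421618363/10014646650599190067509233131649940057366334653200433090

π(146) = 34, so the primes ≤ 146 are [2, 3, 5, 7, 11, 13, 17, 19, 23, 29, 31, 37, 41, 43, 47, 53, 59, 61, 67, 71, 73, 79, 83, 89, 97, 101, 103, 107, 109, 113, 127, 131, 137, 139]. Summing 1/p over these primes: 18825509850919239131453102166593625244431364344421618363/10014646650599190067509233131649940057366334653200433090 ≈ 1.8798. Mertens estimate ln ln(146) + 0.2615 ≈ 1.8677.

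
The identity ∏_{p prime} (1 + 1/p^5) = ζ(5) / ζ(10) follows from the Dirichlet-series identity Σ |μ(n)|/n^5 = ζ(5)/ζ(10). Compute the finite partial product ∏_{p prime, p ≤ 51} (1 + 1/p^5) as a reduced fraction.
∏ = 77350420258916008694441522216355088445733760320747817275637792505856/74669957780522328018216335873020857442299719217280893302140029444835

The primes p ≤ 51 are [2, 3, 5, 7, 11, 13, 17, 19, 23, 29, 31, 37, 41, 43, 47]. For each, (1 + 1/p^5) = (p^5 + 1)/p^5. Multiplying these fractions over p ∈ [2, 3, 5, 7, 11, 13, 17, 19, 23, 29, 31, 37, 41, 43, 47] gives 77350420258916008694441522216355088445733760320747817275637792505856/74669957780522328018216335873020857442299719217280893302140029444835. (In the limit P → ∞ this tends to ζ(5)/ζ(10).)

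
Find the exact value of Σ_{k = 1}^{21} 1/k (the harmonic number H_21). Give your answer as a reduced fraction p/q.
H_21 = 18858053/5173168

Direct summation: H_21 = 1 + 1/2 + ... + 1/21. The least common denominator is lcm(1, ..., 21) = 232792560; over this denominator the numerator is 232792560 + 116396280 + 77597520 + 58198140 + 46558512 + 38798760 + 33256080 + 29099070 + 25865840 + 23279256 + 21162960 + 19399380 + 17907120 + 16628040 + 15519504 + 14549535 + 13693680 + 12932920 + 12252240 + 11639628 + 11085360 = 848612385, so H_21 = 848612385/232792560; reducing by gcd(848612385, 232792560) = 45 gives 18858053/5173168 ≈ 3.64536. (The PNT-adjacent estimate ln(21) + γ ≈ 3.62174 matches within O(1/n).)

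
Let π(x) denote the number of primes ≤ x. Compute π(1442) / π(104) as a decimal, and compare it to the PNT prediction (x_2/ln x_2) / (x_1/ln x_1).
π(1442)/π(104) = 228/27 ≈ 8.4444;  PNT prediction ≈ 8.8532.

π(104) = 27 and π(1442) = 228, so π(1442)/π(104) ≈ 8.4444. The PNT-predicted ratio is (1442/ln(1442)) / (104/ln(104)) ≈ 8.8532. The two agree to within a few percent, as expected.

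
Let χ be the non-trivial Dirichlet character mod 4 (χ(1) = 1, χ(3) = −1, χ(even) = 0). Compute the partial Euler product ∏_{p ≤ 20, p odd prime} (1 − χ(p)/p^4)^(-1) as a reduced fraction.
∏ = 10388364341566686475/10504466734429503488

The odd primes p ≤ 20 are [3, 5, 7, 11, 13, 17, 19]. For each, χ(p) = 1 if p ≡ 1 mod 4, χ(p) = −1 if p ≡ 3 mod 4. Taking (1 − χ(p)/p^4)^(-1) = p^4/(p^4 − χ(p)): (1 − (-1)/3^4)^(-1) · (1 − (1)/5^4)^(-1) · (1 − (-1)/7^4)^(-1) · (1 − (-1)/11^4)^(-1) · (1 − (1)/13^4)^(-1) · (1 − (1)/17^4)^(-1) · (1 − (-1)/19^4)^(-1) = 10388364341566686475/10504466734429503488.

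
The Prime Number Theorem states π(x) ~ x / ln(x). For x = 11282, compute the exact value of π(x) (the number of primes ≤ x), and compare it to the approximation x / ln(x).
π(11282) = 1364;  x/ln(x) ≈ 1209.09;  relative error ≈ 11.36%.

Directly count primes up to 11282: π(11282) = 1364. The PNT approximation gives 11282/ln(11282) ≈ 11282/9.33096 ≈ 1209.09. Relative error (π(x) − x/ln(x)) / π(x) ≈ 11.36%; the approximation is known to undercount slightly (Li(x) is a better estimate).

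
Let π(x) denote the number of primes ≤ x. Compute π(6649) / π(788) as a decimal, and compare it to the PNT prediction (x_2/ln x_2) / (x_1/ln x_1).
π(6649)/π(788) = 856/138 ≈ 6.2029;  PNT prediction ≈ 6.3934.

π(788) = 138 and π(6649) = 856, so π(6649)/π(788) ≈ 6.2029. The PNT-predicted ratio is (6649/ln(6649)) / (788/ln(788)) ≈ 6.3934. The two agree to within a few percent, as expected.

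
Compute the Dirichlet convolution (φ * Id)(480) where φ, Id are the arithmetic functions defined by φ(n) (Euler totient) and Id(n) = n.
(φ * Id)(480) = 5040

Divisors of 480: [1, 2, 3, 4, 5, 6, 8, 10, 12, 15, 16, 20, 24, 30, 32, 40, 48, 60, 80, 96, 120, 160, 240, 480]. For each d | 480:
  d = 1: φ(1) · Id(480/1) = 1 · 480 = 480
  d = 2: φ(2) · Id(480/2) = 1 · 240 = 240
  d = 3: φ(3) · Id(480/3) = 2 · 160 = 320
  d = 4: φ(4) · Id(480/4) = 2 · 120 = 240
  d = 5: φ(5) · Id(480/5) = 4 · 96 = 384
  d = 6: φ(6) · Id(480/6) = 2 · 80 = 160
  d = 8: φ(8) · Id(480/8) = 4 · 60 = 240
  d = 10: φ(10) · Id(480/10) = 4 · 48 = 192
  d = 12: φ(12) · Id(480/12) = 4 · 40 = 160
  d = 15: φ(15) · Id(480/15) = 8 · 32 = 256
  d = 16: φ(16) · Id(480/16) = 8 · 30 = 240
  d = 20: φ(20) · Id(480/20) = 8 · 24 = 192
  d = 24: φ(24) · Id(480/24) = 8 · 20 = 160
  d = 30: φ(30) · Id(480/30) = 8 · 16 = 128
  d = 32: φ(32) · Id(480/32) = 16 · 15 = 240
  d = 40: φ(40) · Id(480/40) = 16 · 12 = 192
  d = 48: φ(48) · Id(480/48) = 16 · 10 = 160
  d = 60: φ(60) · Id(480/60) = 16 · 8 = 128
  d = 80: φ(80) · Id(480/80) = 32 · 6 = 192
  d = 96: φ(96) · Id(480/96) = 32 · 5 = 160
  d = 120: φ(120) · Id(480/120) = 32 · 4 = 128
  d = 160: φ(160) · Id(480/160) = 64 · 3 = 192
  d = 240: φ(240) · Id(480/240) = 64 · 2 = 128
  d = 480: φ(480) · Id(480/480) = 128 · 1 = 128
Summing: (φ * Id)(480) = 480 + 240 + 320 + 240 + 384 + 160 + 240 + 192 + 160 + 256 + 240 + 192 + 160 + 128 + 240 + 192 + 160 + 128 + 192 + 160 + 128 + 192 + 128 + 128 = 5040.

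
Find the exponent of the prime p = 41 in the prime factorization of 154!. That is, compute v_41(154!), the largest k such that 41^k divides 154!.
v_41(154!) = 3

Legendre's formula: v_p(n!) = Σ_{k ≥ 1} ⌊n / p^k⌋. For p = 41, n = 154, the terms are:
  ⌊154/41^1⌋ = ⌊154/41⌋ = 3
(the next term ⌊154/41^2⌋ = 0, terminating the sum). Summing: v_41(154!) = 3 = 3.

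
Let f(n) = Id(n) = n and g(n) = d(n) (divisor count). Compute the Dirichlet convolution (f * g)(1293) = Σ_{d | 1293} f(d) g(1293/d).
(Id * d)(1293) = 2165

Divisors of 1293: [1, 3, 431, 1293]. For each d | 1293:
  d = 1: Id(1) · d(1293/1) = 1 · 4 = 4
  d = 3: Id(3) · d(1293/3) = 3 · 2 = 6
  d = 431: Id(431) · d(1293/431) = 431 · 2 = 862
  d = 1293: Id(1293) · d(1293/1293) = 1293 · 1 = 1293
Summing: (Id * d)(1293) = 4 + 6 + 862 + 1293 = 2165.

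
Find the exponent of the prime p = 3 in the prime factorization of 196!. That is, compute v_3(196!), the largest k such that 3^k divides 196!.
v_3(196!) = 95

Legendre's formula: v_p(n!) = Σ_{k ≥ 1} ⌊n / p^k⌋. For p = 3, n = 196, the terms are:
  ⌊196/3^1⌋ = ⌊196/3⌋ = 65
  ⌊196/3^2⌋ = ⌊196/9⌋ = 21
  ⌊196/3^3⌋ = ⌊196/27⌋ = 7
  ⌊196/3^4⌋ = ⌊196/81⌋ = 2
(the next term ⌊196/3^5⌋ = 0, terminating the sum). Summing: v_3(196!) = 65 + 21 + 7 + 2 = 95.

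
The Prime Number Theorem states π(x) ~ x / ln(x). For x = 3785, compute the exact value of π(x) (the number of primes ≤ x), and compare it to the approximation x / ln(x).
π(3785) = 526;  x/ln(x) ≈ 459.41;  relative error ≈ 12.66%.

Directly count primes up to 3785: π(3785) = 526. The PNT approximation gives 3785/ln(3785) ≈ 3785/8.23880 ≈ 459.41. Relative error (π(x) − x/ln(x)) / π(x) ≈ 12.66%; the approximation is known to undercount slightly (Li(x) is a better estimate).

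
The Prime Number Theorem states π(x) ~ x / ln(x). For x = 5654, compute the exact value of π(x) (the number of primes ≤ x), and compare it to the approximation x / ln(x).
π(5654) = 744;  x/ln(x) ≈ 654.39;  relative error ≈ 12.04%.

Directly count primes up to 5654: π(5654) = 744. The PNT approximation gives 5654/ln(5654) ≈ 5654/8.64012 ≈ 654.39. Relative error (π(x) − x/ln(x)) / π(x) ≈ 12.04%; the approximation is known to undercount slightly (Li(x) is a better estimate).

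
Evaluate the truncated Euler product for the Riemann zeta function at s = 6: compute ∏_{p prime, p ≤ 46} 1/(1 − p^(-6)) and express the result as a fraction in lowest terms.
∏ = 58415599349237689613444204788995855063746535337692192433390985/57419764821752678419559868369284941010851064169028064391462912

The primes p ≤ 46 are [2, 3, 5, 7, 11, 13, 17, 19, 23, 29, 31, 37, 41, 43]. For each prime, (1 − 1/p^6)^(-1) = p^6 / (p^6 − 1). The product is (1 − 1/2^6)^(-1), (1 − 1/3^6)^(-1), (1 − 1/5^6)^(-1), (1 − 1/7^6)^(-1), (1 − 1/11^6)^(-1), (1 − 1/13^6)^(-1), (1 − 1/17^6)^(-1), (1 − 1/19^6)^(-1), (1 − 1/23^6)^(-1), (1 − 1/29^6)^(-1), (1 − 1/31^6)^(-1), (1 − 1/37^6)^(-1), (1 − 1/41^6)^(-1), (1 − 1/43^6)^(-1) = ∏ p^6 / (p^6 − 1) = 58415599349237689613444204788995855063746535337692192433390985/57419764821752678419559868369284941010851064169028064391462912.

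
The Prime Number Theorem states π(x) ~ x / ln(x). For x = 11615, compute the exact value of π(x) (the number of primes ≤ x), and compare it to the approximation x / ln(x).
π(11615) = 1396;  x/ln(x) ≈ 1240.91;  relative error ≈ 11.11%.

Directly count primes up to 11615: π(11615) = 1396. The PNT approximation gives 11615/ln(11615) ≈ 11615/9.36005 ≈ 1240.91. Relative error (π(x) − x/ln(x)) / π(x) ≈ 11.11%; the approximation is known to undercount slightly (Li(x) is a better estimate).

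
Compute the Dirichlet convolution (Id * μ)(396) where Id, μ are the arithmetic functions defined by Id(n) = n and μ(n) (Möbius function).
(Id * μ)(396) = 120

Divisors of 396: [1, 2, 3, 4, 6, 9, 11, 12, 18, 22, 33, 36, 44, 66, 99, 132, 198, 396]. For each d | 396:
  d = 1: Id(1) · μ(396/1) = 1 · 0 = 0
  d = 2: Id(2) · μ(396/2) = 2 · 0 = 0
  d = 3: Id(3) · μ(396/3) = 3 · 0 = 0
  d = 4: Id(4) · μ(396/4) = 4 · 0 = 0
  d = 6: Id(6) · μ(396/6) = 6 · -1 = -6
  d = 9: Id(9) · μ(396/9) = 9 · 0 = 0
  d = 11: Id(11) · μ(396/11) = 11 · 0 = 0
  d = 12: Id(12) · μ(396/12) = 12 · 1 = 12
  d = 18: Id(18) · μ(396/18) = 18 · 1 = 18
  d = 22: Id(22) · μ(396/22) = 22 · 0 = 0
  d = 33: Id(33) · μ(396/33) = 33 · 0 = 0
  d = 36: Id(36) · μ(396/36) = 36 · -1 = -36
  d = 44: Id(44) · μ(396/44) = 44 · 0 = 0
  d = 66: Id(66) · μ(396/66) = 66 · 1 = 66
  d = 99: Id(99) · μ(396/99) = 99 · 0 = 0
  d = 132: Id(132) · μ(396/132) = 132 · -1 = -132
  d = 198: Id(198) · μ(396/198) = 198 · -1 = -198
  d = 396: Id(396) · μ(396/396) = 396 · 1 = 396
Summing: (Id * μ)(396) = 0 + 0 + 0 + 0 + -6 + 0 + 0 + 12 + 18 + 0 + 0 + -36 + 0 + 66 + 0 + -132 + -198 + 396 = 120.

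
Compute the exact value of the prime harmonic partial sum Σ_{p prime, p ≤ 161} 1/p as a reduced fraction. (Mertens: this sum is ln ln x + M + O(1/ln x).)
Σ 1/p = 67195167335560670940823020383181530154843058347995389615845419/35375166993717494840635767087951744212057570647889977422429870

π(161) = 37, so the primes ≤ 161 are [2, 3, 5, 7, 11, 13, 17, 19, 23, 29, 31, 37, 41, 43, 47, 53, 59, 61, 67, 71, 73, 79, 83, 89, 97, 101, 103, 107, 109, 113, 127, 131, 137, 139, 149, 151, 157]. Summing 1/p over these primes: 67195167335560670940823020383181530154843058347995389615845419/35375166993717494840635767087951744212057570647889977422429870 ≈ 1.8995. Mertens estimate ln ln(161) + 0.2615 ≈ 1.8871.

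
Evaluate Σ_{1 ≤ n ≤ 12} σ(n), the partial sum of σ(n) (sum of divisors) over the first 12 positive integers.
Σ_{n ≤ 12} σ(n) = 127

Compute σ(n) for each 1 ≤ n ≤ 12: σ(1) = 1, σ(2) = 3, σ(3) = 4, σ(4) = 7, σ(5) = 6, σ(6) = 12, σ(7) = 8, σ(8) = 15, σ(9) = 13, σ(10) = 18, σ(11) = 12, σ(12) = 28. Summing all 12 values: 127. (Average order: Σ_{n ≤ x} σ(n) ~ (π²/12) x². For x = 12, (π²/12)·12² ≈ 118.44.)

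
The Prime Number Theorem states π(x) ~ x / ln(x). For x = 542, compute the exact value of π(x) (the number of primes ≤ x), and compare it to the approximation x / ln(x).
π(542) = 100;  x/ln(x) ≈ 86.10;  relative error ≈ 13.90%.

Directly count primes up to 542: π(542) = 100. The PNT approximation gives 542/ln(542) ≈ 542/6.29527 ≈ 86.10. Relative error (π(x) − x/ln(x)) / π(x) ≈ 13.90%; the approximation is known to undercount slightly (Li(x) is a better estimate).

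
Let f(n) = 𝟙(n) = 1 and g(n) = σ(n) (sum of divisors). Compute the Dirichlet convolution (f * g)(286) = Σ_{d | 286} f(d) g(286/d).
(𝟙 * σ)(286) = 780

Divisors of 286: [1, 2, 11, 13, 22, 26, 143, 286]. For each d | 286:
  d = 1: 𝟙(1) · σ(286/1) = 1 · 504 = 504
  d = 2: 𝟙(2) · σ(286/2) = 1 · 168 = 168
  d = 11: 𝟙(11) · σ(286/11) = 1 · 42 = 42
  d = 13: 𝟙(13) · σ(286/13) = 1 · 36 = 36
  d = 22: 𝟙(22) · σ(286/22) = 1 · 14 = 14
  d = 26: 𝟙(26) · σ(286/26) = 1 · 12 = 12
  d = 143: 𝟙(143) · σ(286/143) = 1 · 3 = 3
  d = 286: 𝟙(286) · σ(286/286) = 1 · 1 = 1
Summing: (𝟙 * σ)(286) = 504 + 168 + 42 + 36 + 14 + 12 + 3 + 1 = 780.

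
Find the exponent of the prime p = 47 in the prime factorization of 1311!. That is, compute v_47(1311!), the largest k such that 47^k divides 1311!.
v_47(1311!) = 27

Legendre's formula: v_p(n!) = Σ_{k ≥ 1} ⌊n / p^k⌋. For p = 47, n = 1311, the terms are:
  ⌊1311/47^1⌋ = ⌊1311/47⌋ = 27
(the next term ⌊1311/47^2⌋ = 0, terminating the sum). Summing: v_47(1311!) = 27 = 27.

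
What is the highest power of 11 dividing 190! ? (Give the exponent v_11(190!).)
v_11(190!) = 18

Legendre's formula: v_p(n!) = Σ_{k ≥ 1} ⌊n / p^k⌋. For p = 11, n = 190, the terms are:
  ⌊190/11^1⌋ = ⌊190/11⌋ = 17
  ⌊190/11^2⌋ = ⌊190/121⌋ = 1
(the next term ⌊190/11^3⌋ = 0, terminating the sum). Summing: v_11(190!) = 17 + 1 = 18.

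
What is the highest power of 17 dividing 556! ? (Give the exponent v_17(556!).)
v_17(556!) = 33

Legendre's formula: v_p(n!) = Σ_{k ≥ 1} ⌊n / p^k⌋. For p = 17, n = 556, the terms are:
  ⌊556/17^1⌋ = ⌊556/17⌋ = 32
  ⌊556/17^2⌋ = ⌊556/289⌋ = 1
(the next term ⌊556/17^3⌋ = 0, terminating the sum). Summing: v_17(556!) = 32 + 1 = 33.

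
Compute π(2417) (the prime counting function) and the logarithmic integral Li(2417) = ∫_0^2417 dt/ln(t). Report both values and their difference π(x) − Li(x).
π(2417) = 359;  Li(2417) ≈ 368.98;  π(x) − Li(x) ≈ -9.98.

Direct count of primes ≤ 2417 gives π(2417) = 359. Numerical evaluation of the logarithmic integral gives Li(2417) ≈ 368.98. The difference π(x) − Li(x) ≈ -9.98 is typically negative for small/moderate x (Li(x) overestimates), though Littlewood's theorem shows this sign changes infinitely often.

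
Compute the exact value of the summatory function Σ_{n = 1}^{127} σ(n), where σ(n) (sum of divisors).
Σ_{n ≤ 127} σ(n) = 13280

Compute σ(n) for each 1 ≤ n ≤ 127: σ(1) = 1, σ(2) = 3, σ(3) = 4, σ(4) = 7, σ(5) = 6, σ(6) = 12, σ(7) = 8, σ(8) = 15, σ(9) = 13, σ(10) = 18, σ(11) = 12, σ(12) = 28, σ(13) = 14, σ(14) = 24, σ(15) = 24, σ(16) = 31, σ(17) = 18, σ(18) = 39, σ(19) = 20, σ(20) = 42, σ(21) = 32, σ(22) = 36, σ(23) = 24, σ(24) = 60, σ(25) = 31, σ(26) = 42, σ(27) = 40, σ(28) = 56, σ(29) = 30, σ(30) = 72, σ(31) = 32, σ(32) = 63, σ(33) = 48, σ(34) = 54, σ(35) = 48, σ(36) = 91, σ(37) = 38, σ(38) = 60, σ(39) = 56, σ(40) = 90, σ(41) = 42, σ(42) = 96, σ(43) = 44, σ(44) = 84, σ(45) = 78, σ(46) = 72, σ(47) = 48, σ(48) = 124, σ(49) = 57, σ(50) = 93, σ(51) = 72, σ(52) = 98, σ(53) = 54, σ(54) = 120, σ(55) = 72, σ(56) = 120, σ(57) = 80, σ(58) = 90, σ(59) = 60, σ(60) = 168, σ(61) = 62, σ(62) = 96, σ(63) = 104, σ(64) = 127, σ(65) = 84, σ(66) = 144, σ(67) = 68, σ(68) = 126, σ(69) = 96, σ(70) = 144, σ(71) = 72, σ(72) = 195, σ(73) = 74, σ(74) = 114, σ(75) = 124, σ(76) = 140, σ(77) = 96, σ(78) = 168, σ(79) = 80, σ(80) = 186, σ(81) = 121, σ(82) = 126, σ(83) = 84, σ(84) = 224, σ(85) = 108, σ(86) = 132, σ(87) = 120, σ(88) = 180, σ(89) = 90, σ(90) = 234, σ(91) = 112, σ(92) = 168, σ(93) = 128, σ(94) = 144, σ(95) = 120, σ(96) = 252, σ(97) = 98, σ(98) = 171, σ(99) = 156, σ(100) = 217, σ(101) = 102, σ(102) = 216, σ(103) = 104, σ(104) = 210, σ(105) = 192, σ(106) = 162, σ(107) = 108, σ(108) = 280, σ(109) = 110, σ(110) = 216, σ(111) = 152, σ(112) = 248, σ(113) = 114, σ(114) = 240, σ(115) = 144, σ(116) = 210, σ(117) = 182, σ(118) = 180, σ(119) = 144, σ(120) = 360, σ(121) = 133, σ(122) = 186, σ(123) = 168, σ(124) = 224, σ(125) = 156, σ(126) = 312, σ(127) = 128. Summing all 127 values: 13280. (Average order: Σ_{n ≤ x} σ(n) ~ (π²/12) x². For x = 127, (π²/12)·127² ≈ 13265.57.)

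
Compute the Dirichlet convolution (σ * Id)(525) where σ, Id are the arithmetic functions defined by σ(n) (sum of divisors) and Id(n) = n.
(σ * Id)(525) = 9030

Divisors of 525: [1, 3, 5, 7, 15, 21, 25, 35, 75, 105, 175, 525]. For each d | 525:
  d = 1: σ(1) · Id(525/1) = 1 · 525 = 525
  d = 3: σ(3) · Id(525/3) = 4 · 175 = 700
  d = 5: σ(5) · Id(525/5) = 6 · 105 = 630
  d = 7: σ(7) · Id(525/7) = 8 · 75 = 600
  d = 15: σ(15) · Id(525/15) = 24 · 35 = 840
  d = 21: σ(21) · Id(525/21) = 32 · 25 = 800
  d = 25: σ(25) · Id(525/25) = 31 · 21 = 651
  d = 35: σ(35) · Id(525/35) = 48 · 15 = 720
  d = 75: σ(75) · Id(525/75) = 124 · 7 = 868
  d = 105: σ(105) · Id(525/105) = 192 · 5 = 960
  d = 175: σ(175) · Id(525/175) = 248 · 3 = 744
  d = 525: σ(525) · Id(525/525) = 992 · 1 = 992
Summing: (σ * Id)(525) = 525 + 700 + 630 + 600 + 840 + 800 + 651 + 720 + 868 + 960 + 744 + 992 = 9030.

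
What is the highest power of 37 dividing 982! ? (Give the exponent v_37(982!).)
v_37(982!) = 26

Legendre's formula: v_p(n!) = Σ_{k ≥ 1} ⌊n / p^k⌋. For p = 37, n = 982, the terms are:
  ⌊982/37^1⌋ = ⌊982/37⌋ = 26
(the next term ⌊982/37^2⌋ = 0, terminating the sum). Summing: v_37(982!) = 26 = 26.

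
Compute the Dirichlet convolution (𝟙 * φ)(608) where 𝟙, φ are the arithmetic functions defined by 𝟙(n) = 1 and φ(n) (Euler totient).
(𝟙 * φ)(608) = 608

Divisors of 608: [1, 2, 4, 8, 16, 19, 32, 38, 76, 152, 304, 608]. For each d | 608:
  d = 1: 𝟙(1) · φ(608/1) = 1 · 288 = 288
  d = 2: 𝟙(2) · φ(608/2) = 1 · 144 = 144
  d = 4: 𝟙(4) · φ(608/4) = 1 · 72 = 72
  d = 8: 𝟙(8) · φ(608/8) = 1 · 36 = 36
  d = 16: 𝟙(16) · φ(608/16) = 1 · 18 = 18
  d = 19: 𝟙(19) · φ(608/19) = 1 · 16 = 16
  d = 32: 𝟙(32) · φ(608/32) = 1 · 18 = 18
  d = 38: 𝟙(38) · φ(608/38) = 1 · 8 = 8
  d = 76: 𝟙(76) · φ(608/76) = 1 · 4 = 4
  d = 152: 𝟙(152) · φ(608/152) = 1 · 2 = 2
  d = 304: 𝟙(304) · φ(608/304) = 1 · 1 = 1
  d = 608: 𝟙(608) · φ(608/608) = 1 · 1 = 1
Summing: (𝟙 * φ)(608) = 288 + 144 + 72 + 36 + 18 + 16 + 18 + 8 + 4 + 2 + 1 + 1 = 608.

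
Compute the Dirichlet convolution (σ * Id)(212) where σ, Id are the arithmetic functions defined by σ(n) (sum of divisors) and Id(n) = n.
(σ * Id)(212) = 1819

Divisors of 212: [1, 2, 4, 53, 106, 212]. For each d | 212:
  d = 1: σ(1) · Id(212/1) = 1 · 212 = 212
  d = 2: σ(2) · Id(212/2) = 3 · 106 = 318
  d = 4: σ(4) · Id(212/4) = 7 · 53 = 371
  d = 53: σ(53) · Id(212/53) = 54 · 4 = 216
  d = 106: σ(106) · Id(212/106) = 162 · 2 = 324
  d = 212: σ(212) · Id(212/212) = 378 · 1 = 378
Summing: (σ * Id)(212) = 212 + 318 + 371 + 216 + 324 + 378 = 1819.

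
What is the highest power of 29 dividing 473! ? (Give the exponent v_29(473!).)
v_29(473!) = 16

Legendre's formula: v_p(n!) = Σ_{k ≥ 1} ⌊n / p^k⌋. For p = 29, n = 473, the terms are:
  ⌊473/29^1⌋ = ⌊473/29⌋ = 16
(the next term ⌊473/29^2⌋ = 0, terminating the sum). Summing: v_29(473!) = 16 = 16.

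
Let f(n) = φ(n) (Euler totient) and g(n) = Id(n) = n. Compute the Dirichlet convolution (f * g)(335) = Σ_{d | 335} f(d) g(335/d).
(φ * Id)(335) = 1197

Divisors of 335: [1, 5, 67, 335]. For each d | 335:
  d = 1: φ(1) · Id(335/1) = 1 · 335 = 335
  d = 5: φ(5) · Id(335/5) = 4 · 67 = 268
  d = 67: φ(67) · Id(335/67) = 66 · 5 = 330
  d = 335: φ(335) · Id(335/335) = 264 · 1 = 264
Summing: (φ * Id)(335) = 335 + 268 + 330 + 264 = 1197.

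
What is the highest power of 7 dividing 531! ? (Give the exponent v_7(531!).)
v_7(531!) = 86

Legendre's formula: v_p(n!) = Σ_{k ≥ 1} ⌊n / p^k⌋. For p = 7, n = 531, the terms are:
  ⌊531/7^1⌋ = ⌊531/7⌋ = 75
  ⌊531/7^2⌋ = ⌊531/49⌋ = 10
  ⌊531/7^3⌋ = ⌊531/343⌋ = 1
(the next term ⌊531/7^4⌋ = 0, terminating the sum). Summing: v_7(531!) = 75 + 10 + 1 = 86.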